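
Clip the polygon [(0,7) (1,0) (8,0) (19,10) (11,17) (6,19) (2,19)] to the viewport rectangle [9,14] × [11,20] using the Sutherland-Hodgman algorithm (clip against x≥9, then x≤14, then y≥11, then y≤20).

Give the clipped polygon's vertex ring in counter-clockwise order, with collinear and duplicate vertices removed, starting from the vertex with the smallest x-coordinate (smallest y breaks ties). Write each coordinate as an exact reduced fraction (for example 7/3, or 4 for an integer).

Clipped polygon: [(9,11) (14,11) (14,115/8) (11,17) (9,89/5)]

1. After x ≥ 9: [(9,10/11) (19,10) (11,17) (9,89/5)]
2. After x ≤ 14: [(9,10/11) (14,60/11) (14,115/8) (11,17) (9,89/5)]
3. After y ≥ 11: [(9,11) (14,11) (14,115/8) (11,17) (9,89/5)]
4. After y ≤ 20: [(9,11) (14,11) (14,115/8) (11,17) (9,89/5)]
5. Canonical ring: [(9,11) (14,11) (14,115/8) (11,17) (9,89/5)]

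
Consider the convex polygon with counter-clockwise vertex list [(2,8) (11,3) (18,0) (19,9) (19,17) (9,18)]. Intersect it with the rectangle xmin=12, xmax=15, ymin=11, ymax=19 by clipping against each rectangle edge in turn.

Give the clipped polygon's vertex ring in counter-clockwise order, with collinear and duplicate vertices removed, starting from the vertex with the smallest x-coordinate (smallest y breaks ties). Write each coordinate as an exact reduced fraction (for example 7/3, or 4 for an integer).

Clipped polygon: [(12,11) (15,11) (15,87/5) (12,177/10)]

1. After x ≥ 12: [(12,18/7) (18,0) (19,9) (19,17) (12,177/10)]
2. After x ≤ 15: [(12,18/7) (15,9/7) (15,87/5) (12,177/10)]
3. After y ≥ 11: [(12,11) (15,11) (15,87/5) (12,177/10)]
4. After y ≤ 19: [(12,11) (15,11) (15,87/5) (12,177/10)]
5. Canonical ring: [(12,11) (15,11) (15,87/5) (12,177/10)]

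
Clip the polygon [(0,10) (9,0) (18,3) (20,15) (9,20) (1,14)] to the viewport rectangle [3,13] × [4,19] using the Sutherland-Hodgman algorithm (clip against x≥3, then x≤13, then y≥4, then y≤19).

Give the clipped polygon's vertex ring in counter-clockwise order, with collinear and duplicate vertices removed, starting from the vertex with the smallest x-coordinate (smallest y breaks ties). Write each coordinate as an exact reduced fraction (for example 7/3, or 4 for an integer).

1. After x ≥ 3: [(3,20/3) (9,0) (18,3) (20,15) (9,20) (3,31/2)]
2. After x ≤ 13: [(3,20/3) (9,0) (13,4/3) (13,200/11) (9,20) (3,31/2)]
3. After y ≥ 4: [(3,20/3) (27/5,4) (13,4) (13,200/11) (9,20) (3,31/2)]
4. After y ≤ 19: [(3,20/3) (27/5,4) (13,4) (13,200/11) (56/5,19) (23/3,19) (3,31/2)]
5. Canonical ring: [(3,20/3) (27/5,4) (13,4) (13,200/11) (56/5,19) (23/3,19) (3,31/2)]

Clipped polygon: [(3,20/3) (27/5,4) (13,4) (13,200/11) (56/5,19) (23/3,19) (3,31/2)]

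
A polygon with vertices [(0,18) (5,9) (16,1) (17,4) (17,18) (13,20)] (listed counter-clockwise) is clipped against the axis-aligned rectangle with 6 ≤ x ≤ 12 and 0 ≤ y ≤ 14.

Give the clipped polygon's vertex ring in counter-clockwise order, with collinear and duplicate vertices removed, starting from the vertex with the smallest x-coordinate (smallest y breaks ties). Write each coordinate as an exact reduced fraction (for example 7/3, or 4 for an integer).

1. After x ≥ 6: [(6,246/13) (6,91/11) (16,1) (17,4) (17,18) (13,20)]
2. After x ≤ 12: [(12,258/13) (6,246/13) (6,91/11) (12,43/11)]
3. After y ≥ 0: [(12,258/13) (6,246/13) (6,91/11) (12,43/11)]
4. After y ≤ 14: [(12,14) (6,14) (6,91/11) (12,43/11)]
5. Canonical ring: [(6,91/11) (12,43/11) (12,14) (6,14)]

Clipped polygon: [(6,91/11) (12,43/11) (12,14) (6,14)]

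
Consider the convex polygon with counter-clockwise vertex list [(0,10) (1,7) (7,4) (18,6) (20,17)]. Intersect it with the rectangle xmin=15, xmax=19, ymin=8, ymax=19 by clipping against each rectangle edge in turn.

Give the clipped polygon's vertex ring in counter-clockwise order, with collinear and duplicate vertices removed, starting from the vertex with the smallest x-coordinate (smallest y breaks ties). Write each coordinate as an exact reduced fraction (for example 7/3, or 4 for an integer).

1. After x ≥ 15: [(15,61/4) (15,60/11) (18,6) (20,17)]
2. After x ≤ 19: [(19,333/20) (15,61/4) (15,60/11) (18,6) (19,23/2)]
3. After y ≥ 8: [(19,333/20) (15,61/4) (15,8) (202/11,8) (19,23/2)]
4. After y ≤ 19: [(19,333/20) (15,61/4) (15,8) (202/11,8) (19,23/2)]
5. Canonical ring: [(15,8) (202/11,8) (19,23/2) (19,333/20) (15,61/4)]

Clipped polygon: [(15,8) (202/11,8) (19,23/2) (19,333/20) (15,61/4)]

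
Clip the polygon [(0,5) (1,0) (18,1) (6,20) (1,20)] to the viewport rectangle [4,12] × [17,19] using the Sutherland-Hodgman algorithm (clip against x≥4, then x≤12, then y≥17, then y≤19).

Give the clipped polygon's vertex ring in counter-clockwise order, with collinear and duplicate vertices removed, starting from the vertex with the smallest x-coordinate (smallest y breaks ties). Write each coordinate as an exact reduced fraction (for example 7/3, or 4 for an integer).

1. After x ≥ 4: [(4,3/17) (18,1) (6,20) (4,20)]
2. After x ≤ 12: [(4,3/17) (12,11/17) (12,21/2) (6,20) (4,20)]
3. After y ≥ 17: [(4,17) (150/19,17) (6,20) (4,20)]
4. After y ≤ 19: [(4,19) (4,17) (150/19,17) (126/19,19)]
5. Canonical ring: [(4,17) (150/19,17) (126/19,19) (4,19)]

Clipped polygon: [(4,17) (150/19,17) (126/19,19) (4,19)]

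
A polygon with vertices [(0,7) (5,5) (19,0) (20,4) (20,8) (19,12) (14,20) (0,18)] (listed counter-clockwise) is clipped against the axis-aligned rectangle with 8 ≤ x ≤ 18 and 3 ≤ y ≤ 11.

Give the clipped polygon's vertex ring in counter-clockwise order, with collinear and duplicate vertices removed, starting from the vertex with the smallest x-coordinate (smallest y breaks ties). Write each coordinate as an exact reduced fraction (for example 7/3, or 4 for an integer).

Clipped polygon: [(8,55/14) (53/5,3) (18,3) (18,11) (8,11)]

1. After x ≥ 8: [(8,55/14) (19,0) (20,4) (20,8) (19,12) (14,20) (8,134/7)]
2. After x ≤ 18: [(8,55/14) (18,5/14) (18,68/5) (14,20) (8,134/7)]
3. After y ≥ 3: [(8,55/14) (53/5,3) (18,3) (18,68/5) (14,20) (8,134/7)]
4. After y ≤ 11: [(8,11) (8,55/14) (53/5,3) (18,3) (18,11)]
5. Canonical ring: [(8,55/14) (53/5,3) (18,3) (18,11) (8,11)]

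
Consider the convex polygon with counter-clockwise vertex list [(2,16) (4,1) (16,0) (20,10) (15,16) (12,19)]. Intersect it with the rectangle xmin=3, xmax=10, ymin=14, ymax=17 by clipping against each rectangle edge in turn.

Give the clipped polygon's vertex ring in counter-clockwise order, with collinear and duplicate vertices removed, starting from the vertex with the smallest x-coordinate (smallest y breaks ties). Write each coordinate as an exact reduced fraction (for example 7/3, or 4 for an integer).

Clipped polygon: [(3,14) (10,14) (10,17) (16/3,17) (3,163/10)]

1. After x ≥ 3: [(3,163/10) (3,17/2) (4,1) (16,0) (20,10) (15,16) (12,19)]
2. After x ≤ 10: [(10,92/5) (3,163/10) (3,17/2) (4,1) (10,1/2)]
3. After y ≥ 14: [(10,14) (10,92/5) (3,163/10) (3,14)]
4. After y ≤ 17: [(10,14) (10,17) (16/3,17) (3,163/10) (3,14)]
5. Canonical ring: [(3,14) (10,14) (10,17) (16/3,17) (3,163/10)]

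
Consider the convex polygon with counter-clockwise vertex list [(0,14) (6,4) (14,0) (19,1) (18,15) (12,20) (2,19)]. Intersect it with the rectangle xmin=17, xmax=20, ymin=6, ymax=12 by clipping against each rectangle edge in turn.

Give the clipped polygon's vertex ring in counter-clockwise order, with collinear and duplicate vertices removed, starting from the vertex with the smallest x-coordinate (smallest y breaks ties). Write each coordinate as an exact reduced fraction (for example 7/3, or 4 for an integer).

1. After x ≥ 17: [(17,3/5) (19,1) (18,15) (17,95/6)]
2. After x ≤ 20: [(17,3/5) (19,1) (18,15) (17,95/6)]
3. After y ≥ 6: [(17,6) (261/14,6) (18,15) (17,95/6)]
4. After y ≤ 12: [(17,12) (17,6) (261/14,6) (255/14,12)]
5. Canonical ring: [(17,6) (261/14,6) (255/14,12) (17,12)]

Clipped polygon: [(17,6) (261/14,6) (255/14,12) (17,12)]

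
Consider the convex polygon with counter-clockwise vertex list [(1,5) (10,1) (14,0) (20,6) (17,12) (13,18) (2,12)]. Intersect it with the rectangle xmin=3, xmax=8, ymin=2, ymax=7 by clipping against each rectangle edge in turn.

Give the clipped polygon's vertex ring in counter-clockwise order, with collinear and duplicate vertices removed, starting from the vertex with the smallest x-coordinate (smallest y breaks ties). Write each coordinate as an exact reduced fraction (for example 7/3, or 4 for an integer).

Clipped polygon: [(3,37/9) (31/4,2) (8,2) (8,7) (3,7)]

1. After x ≥ 3: [(3,37/9) (10,1) (14,0) (20,6) (17,12) (13,18) (3,138/11)]
2. After x ≤ 8: [(3,37/9) (8,17/9) (8,168/11) (3,138/11)]
3. After y ≥ 2: [(3,37/9) (31/4,2) (8,2) (8,168/11) (3,138/11)]
4. After y ≤ 7: [(3,7) (3,37/9) (31/4,2) (8,2) (8,7)]
5. Canonical ring: [(3,37/9) (31/4,2) (8,2) (8,7) (3,7)]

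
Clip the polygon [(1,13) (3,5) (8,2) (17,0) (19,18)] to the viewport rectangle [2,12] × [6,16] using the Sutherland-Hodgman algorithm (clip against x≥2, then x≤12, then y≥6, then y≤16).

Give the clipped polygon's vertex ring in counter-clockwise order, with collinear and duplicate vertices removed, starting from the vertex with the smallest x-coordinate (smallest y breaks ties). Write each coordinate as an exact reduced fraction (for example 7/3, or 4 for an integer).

Clipped polygon: [(2,9) (11/4,6) (12,6) (12,16) (59/5,16) (2,239/18)]

1. After x ≥ 2: [(2,239/18) (2,9) (3,5) (8,2) (17,0) (19,18)]
2. After x ≤ 12: [(12,289/18) (2,239/18) (2,9) (3,5) (8,2) (12,10/9)]
3. After y ≥ 6: [(12,6) (12,289/18) (2,239/18) (2,9) (11/4,6)]
4. After y ≤ 16: [(12,6) (12,16) (59/5,16) (2,239/18) (2,9) (11/4,6)]
5. Canonical ring: [(2,9) (11/4,6) (12,6) (12,16) (59/5,16) (2,239/18)]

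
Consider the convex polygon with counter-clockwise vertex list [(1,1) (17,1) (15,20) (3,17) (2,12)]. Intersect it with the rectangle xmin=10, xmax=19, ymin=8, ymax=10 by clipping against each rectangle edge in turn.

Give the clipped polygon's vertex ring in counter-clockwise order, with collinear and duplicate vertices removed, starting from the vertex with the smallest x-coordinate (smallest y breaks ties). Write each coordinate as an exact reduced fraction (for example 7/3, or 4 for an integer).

1. After x ≥ 10: [(10,1) (17,1) (15,20) (10,75/4)]
2. After x ≤ 19: [(10,1) (17,1) (15,20) (10,75/4)]
3. After y ≥ 8: [(10,8) (309/19,8) (15,20) (10,75/4)]
4. After y ≤ 10: [(10,10) (10,8) (309/19,8) (305/19,10)]
5. Canonical ring: [(10,8) (309/19,8) (305/19,10) (10,10)]

Clipped polygon: [(10,8) (309/19,8) (305/19,10) (10,10)]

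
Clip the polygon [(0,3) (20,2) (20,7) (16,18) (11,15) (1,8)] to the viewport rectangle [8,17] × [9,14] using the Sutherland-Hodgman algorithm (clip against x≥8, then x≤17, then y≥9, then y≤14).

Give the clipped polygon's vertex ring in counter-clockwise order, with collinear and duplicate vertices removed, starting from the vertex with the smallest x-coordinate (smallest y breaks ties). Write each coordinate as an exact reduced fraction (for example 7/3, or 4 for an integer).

Clipped polygon: [(8,9) (17,9) (17,14) (67/7,14) (8,129/10)]

1. After x ≥ 8: [(8,13/5) (20,2) (20,7) (16,18) (11,15) (8,129/10)]
2. After x ≤ 17: [(8,13/5) (17,43/20) (17,61/4) (16,18) (11,15) (8,129/10)]
3. After y ≥ 9: [(8,9) (17,9) (17,61/4) (16,18) (11,15) (8,129/10)]
4. After y ≤ 14: [(8,9) (17,9) (17,14) (67/7,14) (8,129/10)]
5. Canonical ring: [(8,9) (17,9) (17,14) (67/7,14) (8,129/10)]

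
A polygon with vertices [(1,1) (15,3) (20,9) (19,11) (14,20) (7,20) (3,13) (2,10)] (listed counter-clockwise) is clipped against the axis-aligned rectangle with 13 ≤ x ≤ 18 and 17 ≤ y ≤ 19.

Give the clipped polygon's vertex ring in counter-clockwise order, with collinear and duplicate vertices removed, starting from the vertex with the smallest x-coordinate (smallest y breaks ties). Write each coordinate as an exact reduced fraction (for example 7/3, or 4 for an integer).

1. After x ≥ 13: [(13,19/7) (15,3) (20,9) (19,11) (14,20) (13,20)]
2. After x ≤ 18: [(13,19/7) (15,3) (18,33/5) (18,64/5) (14,20) (13,20)]
3. After y ≥ 17: [(13,17) (47/3,17) (14,20) (13,20)]
4. After y ≤ 19: [(13,19) (13,17) (47/3,17) (131/9,19)]
5. Canonical ring: [(13,17) (47/3,17) (131/9,19) (13,19)]

Clipped polygon: [(13,17) (47/3,17) (131/9,19) (13,19)]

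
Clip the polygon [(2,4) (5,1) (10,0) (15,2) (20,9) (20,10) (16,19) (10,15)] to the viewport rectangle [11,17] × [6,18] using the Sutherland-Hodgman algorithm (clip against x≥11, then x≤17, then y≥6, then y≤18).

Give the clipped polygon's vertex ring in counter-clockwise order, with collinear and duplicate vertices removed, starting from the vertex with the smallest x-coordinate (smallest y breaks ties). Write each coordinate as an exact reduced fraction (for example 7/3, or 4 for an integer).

1. After x ≥ 11: [(11,2/5) (15,2) (20,9) (20,10) (16,19) (11,47/3)]
2. After x ≤ 17: [(11,2/5) (15,2) (17,24/5) (17,67/4) (16,19) (11,47/3)]
3. After y ≥ 6: [(11,6) (17,6) (17,67/4) (16,19) (11,47/3)]
4. After y ≤ 18: [(11,6) (17,6) (17,67/4) (148/9,18) (29/2,18) (11,47/3)]
5. Canonical ring: [(11,6) (17,6) (17,67/4) (148/9,18) (29/2,18) (11,47/3)]

Clipped polygon: [(11,6) (17,6) (17,67/4) (148/9,18) (29/2,18) (11,47/3)]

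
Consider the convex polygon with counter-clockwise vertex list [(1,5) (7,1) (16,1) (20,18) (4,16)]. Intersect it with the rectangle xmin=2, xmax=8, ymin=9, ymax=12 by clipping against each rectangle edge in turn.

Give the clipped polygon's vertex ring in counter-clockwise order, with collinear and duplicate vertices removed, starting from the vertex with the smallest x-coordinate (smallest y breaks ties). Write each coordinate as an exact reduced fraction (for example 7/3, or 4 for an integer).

Clipped polygon: [(23/11,9) (8,9) (8,12) (32/11,12)]

1. After x ≥ 2: [(2,26/3) (2,13/3) (7,1) (16,1) (20,18) (4,16)]
2. After x ≤ 8: [(2,26/3) (2,13/3) (7,1) (8,1) (8,33/2) (4,16)]
3. After y ≥ 9: [(23/11,9) (8,9) (8,33/2) (4,16)]
4. After y ≤ 12: [(32/11,12) (23/11,9) (8,9) (8,12)]
5. Canonical ring: [(23/11,9) (8,9) (8,12) (32/11,12)]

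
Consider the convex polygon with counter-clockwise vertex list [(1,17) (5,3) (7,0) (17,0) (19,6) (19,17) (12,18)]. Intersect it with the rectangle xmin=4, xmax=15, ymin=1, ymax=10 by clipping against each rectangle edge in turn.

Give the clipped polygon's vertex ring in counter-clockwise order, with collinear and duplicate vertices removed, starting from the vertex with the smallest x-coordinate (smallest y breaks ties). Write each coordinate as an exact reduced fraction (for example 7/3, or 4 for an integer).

Clipped polygon: [(4,13/2) (5,3) (19/3,1) (15,1) (15,10) (4,10)]

1. After x ≥ 4: [(4,190/11) (4,13/2) (5,3) (7,0) (17,0) (19,6) (19,17) (12,18)]
2. After x ≤ 15: [(4,190/11) (4,13/2) (5,3) (7,0) (15,0) (15,123/7) (12,18)]
3. After y ≥ 1: [(4,190/11) (4,13/2) (5,3) (19/3,1) (15,1) (15,123/7) (12,18)]
4. After y ≤ 10: [(4,10) (4,13/2) (5,3) (19/3,1) (15,1) (15,10)]
5. Canonical ring: [(4,13/2) (5,3) (19/3,1) (15,1) (15,10) (4,10)]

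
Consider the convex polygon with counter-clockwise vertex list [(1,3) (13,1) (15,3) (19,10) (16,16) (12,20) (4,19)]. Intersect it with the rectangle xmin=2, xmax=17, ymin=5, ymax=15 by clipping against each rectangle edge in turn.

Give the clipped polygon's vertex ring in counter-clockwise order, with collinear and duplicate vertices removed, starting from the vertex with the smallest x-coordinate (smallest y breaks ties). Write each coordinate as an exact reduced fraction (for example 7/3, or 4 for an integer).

Clipped polygon: [(2,5) (113/7,5) (17,13/2) (17,14) (33/2,15) (13/4,15) (2,25/3)]

1. After x ≥ 2: [(2,25/3) (2,17/6) (13,1) (15,3) (19,10) (16,16) (12,20) (4,19)]
2. After x ≤ 17: [(2,25/3) (2,17/6) (13,1) (15,3) (17,13/2) (17,14) (16,16) (12,20) (4,19)]
3. After y ≥ 5: [(2,25/3) (2,5) (113/7,5) (17,13/2) (17,14) (16,16) (12,20) (4,19)]
4. After y ≤ 15: [(13/4,15) (2,25/3) (2,5) (113/7,5) (17,13/2) (17,14) (33/2,15)]
5. Canonical ring: [(2,5) (113/7,5) (17,13/2) (17,14) (33/2,15) (13/4,15) (2,25/3)]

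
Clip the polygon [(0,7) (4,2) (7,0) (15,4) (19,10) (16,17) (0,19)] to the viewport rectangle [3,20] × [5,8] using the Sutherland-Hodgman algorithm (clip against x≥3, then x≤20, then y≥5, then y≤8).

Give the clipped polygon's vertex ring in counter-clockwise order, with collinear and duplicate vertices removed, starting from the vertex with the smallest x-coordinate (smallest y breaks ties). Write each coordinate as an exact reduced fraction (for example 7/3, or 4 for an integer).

Clipped polygon: [(3,5) (47/3,5) (53/3,8) (3,8)]

1. After x ≥ 3: [(3,13/4) (4,2) (7,0) (15,4) (19,10) (16,17) (3,149/8)]
2. After x ≤ 20: [(3,13/4) (4,2) (7,0) (15,4) (19,10) (16,17) (3,149/8)]
3. After y ≥ 5: [(3,5) (47/3,5) (19,10) (16,17) (3,149/8)]
4. After y ≤ 8: [(3,8) (3,5) (47/3,5) (53/3,8)]
5. Canonical ring: [(3,5) (47/3,5) (53/3,8) (3,8)]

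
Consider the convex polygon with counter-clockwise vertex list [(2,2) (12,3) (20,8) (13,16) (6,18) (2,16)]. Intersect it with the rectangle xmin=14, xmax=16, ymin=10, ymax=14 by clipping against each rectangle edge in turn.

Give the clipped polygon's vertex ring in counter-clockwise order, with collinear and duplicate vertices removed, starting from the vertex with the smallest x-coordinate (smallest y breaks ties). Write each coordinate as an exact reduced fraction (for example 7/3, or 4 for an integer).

Clipped polygon: [(14,10) (16,10) (16,88/7) (59/4,14) (14,14)]

1. After x ≥ 14: [(14,17/4) (20,8) (14,104/7)]
2. After x ≤ 16: [(14,17/4) (16,11/2) (16,88/7) (14,104/7)]
3. After y ≥ 10: [(14,10) (16,10) (16,88/7) (14,104/7)]
4. After y ≤ 14: [(14,14) (14,10) (16,10) (16,88/7) (59/4,14)]
5. Canonical ring: [(14,10) (16,10) (16,88/7) (59/4,14) (14,14)]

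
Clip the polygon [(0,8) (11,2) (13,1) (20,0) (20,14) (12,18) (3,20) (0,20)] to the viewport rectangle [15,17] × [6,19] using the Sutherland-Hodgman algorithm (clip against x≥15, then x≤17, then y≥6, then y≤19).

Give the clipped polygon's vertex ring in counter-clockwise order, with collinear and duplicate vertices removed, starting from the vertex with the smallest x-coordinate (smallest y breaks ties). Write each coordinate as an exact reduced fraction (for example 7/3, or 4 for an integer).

1. After x ≥ 15: [(15,5/7) (20,0) (20,14) (15,33/2)]
2. After x ≤ 17: [(15,5/7) (17,3/7) (17,31/2) (15,33/2)]
3. After y ≥ 6: [(15,6) (17,6) (17,31/2) (15,33/2)]
4. After y ≤ 19: [(15,6) (17,6) (17,31/2) (15,33/2)]
5. Canonical ring: [(15,6) (17,6) (17,31/2) (15,33/2)]

Clipped polygon: [(15,6) (17,6) (17,31/2) (15,33/2)]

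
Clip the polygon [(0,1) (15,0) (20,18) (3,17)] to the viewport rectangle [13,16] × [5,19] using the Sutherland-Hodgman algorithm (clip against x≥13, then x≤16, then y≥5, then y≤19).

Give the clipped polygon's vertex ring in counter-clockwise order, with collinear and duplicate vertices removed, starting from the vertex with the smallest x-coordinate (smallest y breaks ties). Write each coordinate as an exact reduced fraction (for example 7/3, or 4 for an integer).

1. After x ≥ 13: [(13,2/15) (15,0) (20,18) (13,299/17)]
2. After x ≤ 16: [(13,2/15) (15,0) (16,18/5) (16,302/17) (13,299/17)]
3. After y ≥ 5: [(13,5) (16,5) (16,302/17) (13,299/17)]
4. After y ≤ 19: [(13,5) (16,5) (16,302/17) (13,299/17)]
5. Canonical ring: [(13,5) (16,5) (16,302/17) (13,299/17)]

Clipped polygon: [(13,5) (16,5) (16,302/17) (13,299/17)]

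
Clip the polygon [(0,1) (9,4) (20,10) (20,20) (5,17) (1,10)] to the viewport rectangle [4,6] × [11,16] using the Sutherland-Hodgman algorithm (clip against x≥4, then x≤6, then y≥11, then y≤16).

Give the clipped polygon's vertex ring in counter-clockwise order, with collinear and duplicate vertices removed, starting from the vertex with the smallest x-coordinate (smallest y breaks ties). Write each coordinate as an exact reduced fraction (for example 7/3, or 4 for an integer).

Clipped polygon: [(4,11) (6,11) (6,16) (31/7,16) (4,61/4)]

1. After x ≥ 4: [(4,7/3) (9,4) (20,10) (20,20) (5,17) (4,61/4)]
2. After x ≤ 6: [(4,7/3) (6,3) (6,86/5) (5,17) (4,61/4)]
3. After y ≥ 11: [(4,11) (6,11) (6,86/5) (5,17) (4,61/4)]
4. After y ≤ 16: [(4,11) (6,11) (6,16) (31/7,16) (4,61/4)]
5. Canonical ring: [(4,11) (6,11) (6,16) (31/7,16) (4,61/4)]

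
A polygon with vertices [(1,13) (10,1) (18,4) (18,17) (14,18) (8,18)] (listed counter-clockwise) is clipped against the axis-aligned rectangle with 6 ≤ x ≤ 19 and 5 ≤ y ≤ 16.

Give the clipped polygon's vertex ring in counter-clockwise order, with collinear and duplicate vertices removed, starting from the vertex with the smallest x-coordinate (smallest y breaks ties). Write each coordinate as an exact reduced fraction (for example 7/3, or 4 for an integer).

Clipped polygon: [(6,19/3) (7,5) (18,5) (18,16) (6,16)]

1. After x ≥ 6: [(6,116/7) (6,19/3) (10,1) (18,4) (18,17) (14,18) (8,18)]
2. After x ≤ 19: [(6,116/7) (6,19/3) (10,1) (18,4) (18,17) (14,18) (8,18)]
3. After y ≥ 5: [(6,116/7) (6,19/3) (7,5) (18,5) (18,17) (14,18) (8,18)]
4. After y ≤ 16: [(6,16) (6,19/3) (7,5) (18,5) (18,16)]
5. Canonical ring: [(6,19/3) (7,5) (18,5) (18,16) (6,16)]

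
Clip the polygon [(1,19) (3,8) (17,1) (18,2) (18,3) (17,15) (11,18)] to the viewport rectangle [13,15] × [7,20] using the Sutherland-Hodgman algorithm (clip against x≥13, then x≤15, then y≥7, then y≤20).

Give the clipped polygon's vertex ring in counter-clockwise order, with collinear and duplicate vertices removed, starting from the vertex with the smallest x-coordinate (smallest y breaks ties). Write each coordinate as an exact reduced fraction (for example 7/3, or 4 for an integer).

Clipped polygon: [(13,7) (15,7) (15,16) (13,17)]

1. After x ≥ 13: [(13,3) (17,1) (18,2) (18,3) (17,15) (13,17)]
2. After x ≤ 15: [(13,3) (15,2) (15,16) (13,17)]
3. After y ≥ 7: [(13,7) (15,7) (15,16) (13,17)]
4. After y ≤ 20: [(13,7) (15,7) (15,16) (13,17)]
5. Canonical ring: [(13,7) (15,7) (15,16) (13,17)]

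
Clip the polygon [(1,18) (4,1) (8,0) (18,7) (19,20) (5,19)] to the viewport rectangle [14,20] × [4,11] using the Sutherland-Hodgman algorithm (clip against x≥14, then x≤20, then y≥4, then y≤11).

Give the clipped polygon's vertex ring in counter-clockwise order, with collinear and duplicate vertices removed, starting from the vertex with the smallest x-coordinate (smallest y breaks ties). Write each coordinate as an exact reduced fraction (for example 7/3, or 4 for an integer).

Clipped polygon: [(14,21/5) (18,7) (238/13,11) (14,11)]

1. After x ≥ 14: [(14,21/5) (18,7) (19,20) (14,275/14)]
2. After x ≤ 20: [(14,21/5) (18,7) (19,20) (14,275/14)]
3. After y ≥ 4: [(14,21/5) (18,7) (19,20) (14,275/14)]
4. After y ≤ 11: [(14,11) (14,21/5) (18,7) (238/13,11)]
5. Canonical ring: [(14,21/5) (18,7) (238/13,11) (14,11)]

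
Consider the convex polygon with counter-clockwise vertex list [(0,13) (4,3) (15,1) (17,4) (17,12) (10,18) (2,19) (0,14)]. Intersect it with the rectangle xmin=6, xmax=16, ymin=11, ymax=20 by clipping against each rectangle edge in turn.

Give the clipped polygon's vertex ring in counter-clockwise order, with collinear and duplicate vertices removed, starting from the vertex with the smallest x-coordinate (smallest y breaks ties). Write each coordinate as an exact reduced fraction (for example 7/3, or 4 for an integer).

Clipped polygon: [(6,11) (16,11) (16,90/7) (10,18) (6,37/2)]

1. After x ≥ 6: [(6,29/11) (15,1) (17,4) (17,12) (10,18) (6,37/2)]
2. After x ≤ 16: [(6,29/11) (15,1) (16,5/2) (16,90/7) (10,18) (6,37/2)]
3. After y ≥ 11: [(6,11) (16,11) (16,90/7) (10,18) (6,37/2)]
4. After y ≤ 20: [(6,11) (16,11) (16,90/7) (10,18) (6,37/2)]
5. Canonical ring: [(6,11) (16,11) (16,90/7) (10,18) (6,37/2)]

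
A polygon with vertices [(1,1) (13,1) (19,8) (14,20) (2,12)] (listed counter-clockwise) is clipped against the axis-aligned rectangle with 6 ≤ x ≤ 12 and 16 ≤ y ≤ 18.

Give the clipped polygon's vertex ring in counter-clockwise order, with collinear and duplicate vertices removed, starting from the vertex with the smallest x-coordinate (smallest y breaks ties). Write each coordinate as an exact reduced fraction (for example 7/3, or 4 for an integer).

1. After x ≥ 6: [(6,1) (13,1) (19,8) (14,20) (6,44/3)]
2. After x ≤ 12: [(6,1) (12,1) (12,56/3) (6,44/3)]
3. After y ≥ 16: [(12,16) (12,56/3) (8,16)]
4. After y ≤ 18: [(12,16) (12,18) (11,18) (8,16)]
5. Canonical ring: [(8,16) (12,16) (12,18) (11,18)]

Clipped polygon: [(8,16) (12,16) (12,18) (11,18)]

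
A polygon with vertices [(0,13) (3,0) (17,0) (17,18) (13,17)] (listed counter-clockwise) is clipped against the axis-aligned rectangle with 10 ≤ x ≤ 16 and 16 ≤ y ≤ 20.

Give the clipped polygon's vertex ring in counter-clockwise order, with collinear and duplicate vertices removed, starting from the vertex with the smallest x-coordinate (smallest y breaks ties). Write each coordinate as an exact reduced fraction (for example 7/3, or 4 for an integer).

1. After x ≥ 10: [(10,209/13) (10,0) (17,0) (17,18) (13,17)]
2. After x ≤ 16: [(10,209/13) (10,0) (16,0) (16,71/4) (13,17)]
3. After y ≥ 16: [(10,209/13) (10,16) (16,16) (16,71/4) (13,17)]
4. After y ≤ 20: [(10,209/13) (10,16) (16,16) (16,71/4) (13,17)]
5. Canonical ring: [(10,16) (16,16) (16,71/4) (13,17) (10,209/13)]

Clipped polygon: [(10,16) (16,16) (16,71/4) (13,17) (10,209/13)]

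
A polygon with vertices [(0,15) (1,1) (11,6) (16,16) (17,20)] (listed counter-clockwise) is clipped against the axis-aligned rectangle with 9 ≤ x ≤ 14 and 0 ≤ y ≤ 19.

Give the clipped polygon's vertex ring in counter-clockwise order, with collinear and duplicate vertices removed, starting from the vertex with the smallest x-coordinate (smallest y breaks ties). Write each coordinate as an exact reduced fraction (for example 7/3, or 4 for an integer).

1. After x ≥ 9: [(9,300/17) (9,5) (11,6) (16,16) (17,20)]
2. After x ≤ 14: [(14,325/17) (9,300/17) (9,5) (11,6) (14,12)]
3. After y ≥ 0: [(14,325/17) (9,300/17) (9,5) (11,6) (14,12)]
4. After y ≤ 19: [(14,19) (68/5,19) (9,300/17) (9,5) (11,6) (14,12)]
5. Canonical ring: [(9,5) (11,6) (14,12) (14,19) (68/5,19) (9,300/17)]

Clipped polygon: [(9,5) (11,6) (14,12) (14,19) (68/5,19) (9,300/17)]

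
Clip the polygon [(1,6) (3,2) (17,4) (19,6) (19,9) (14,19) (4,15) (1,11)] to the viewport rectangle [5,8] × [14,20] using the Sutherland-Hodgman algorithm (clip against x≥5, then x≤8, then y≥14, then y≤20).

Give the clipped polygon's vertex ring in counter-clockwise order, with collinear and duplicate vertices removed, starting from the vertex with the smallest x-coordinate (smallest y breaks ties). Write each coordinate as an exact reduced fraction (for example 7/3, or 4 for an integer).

1. After x ≥ 5: [(5,16/7) (17,4) (19,6) (19,9) (14,19) (5,77/5)]
2. After x ≤ 8: [(5,16/7) (8,19/7) (8,83/5) (5,77/5)]
3. After y ≥ 14: [(5,14) (8,14) (8,83/5) (5,77/5)]
4. After y ≤ 20: [(5,14) (8,14) (8,83/5) (5,77/5)]
5. Canonical ring: [(5,14) (8,14) (8,83/5) (5,77/5)]

Clipped polygon: [(5,14) (8,14) (8,83/5) (5,77/5)]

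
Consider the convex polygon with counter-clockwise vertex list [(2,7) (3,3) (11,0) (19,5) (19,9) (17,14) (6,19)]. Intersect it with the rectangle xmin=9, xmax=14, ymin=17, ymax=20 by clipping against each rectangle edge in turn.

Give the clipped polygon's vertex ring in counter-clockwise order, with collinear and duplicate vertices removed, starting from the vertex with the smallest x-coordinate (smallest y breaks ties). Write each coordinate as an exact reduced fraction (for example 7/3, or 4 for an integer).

1. After x ≥ 9: [(9,3/4) (11,0) (19,5) (19,9) (17,14) (9,194/11)]
2. After x ≤ 14: [(9,3/4) (11,0) (14,15/8) (14,169/11) (9,194/11)]
3. After y ≥ 17: [(9,17) (52/5,17) (9,194/11)]
4. After y ≤ 20: [(9,17) (52/5,17) (9,194/11)]
5. Canonical ring: [(9,17) (52/5,17) (9,194/11)]

Clipped polygon: [(9,17) (52/5,17) (9,194/11)]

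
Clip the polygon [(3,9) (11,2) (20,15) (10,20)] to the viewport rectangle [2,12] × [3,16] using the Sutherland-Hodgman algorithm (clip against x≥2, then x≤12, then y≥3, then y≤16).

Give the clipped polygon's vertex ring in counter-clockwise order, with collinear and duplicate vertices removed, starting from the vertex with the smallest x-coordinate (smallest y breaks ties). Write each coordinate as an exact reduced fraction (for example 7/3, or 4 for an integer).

Clipped polygon: [(3,9) (69/7,3) (152/13,3) (12,31/9) (12,16) (82/11,16)]

1. After x ≥ 2: [(3,9) (11,2) (20,15) (10,20)]
2. After x ≤ 12: [(3,9) (11,2) (12,31/9) (12,19) (10,20)]
3. After y ≥ 3: [(3,9) (69/7,3) (152/13,3) (12,31/9) (12,19) (10,20)]
4. After y ≤ 16: [(82/11,16) (3,9) (69/7,3) (152/13,3) (12,31/9) (12,16)]
5. Canonical ring: [(3,9) (69/7,3) (152/13,3) (12,31/9) (12,16) (82/11,16)]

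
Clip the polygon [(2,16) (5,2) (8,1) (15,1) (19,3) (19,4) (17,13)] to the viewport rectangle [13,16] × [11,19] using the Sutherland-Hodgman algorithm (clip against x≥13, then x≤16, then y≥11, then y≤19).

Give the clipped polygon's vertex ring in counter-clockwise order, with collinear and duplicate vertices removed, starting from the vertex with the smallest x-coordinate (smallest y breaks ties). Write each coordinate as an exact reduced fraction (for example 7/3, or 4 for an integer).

1. After x ≥ 13: [(13,69/5) (13,1) (15,1) (19,3) (19,4) (17,13)]
2. After x ≤ 16: [(16,66/5) (13,69/5) (13,1) (15,1) (16,3/2)]
3. After y ≥ 11: [(16,11) (16,66/5) (13,69/5) (13,11)]
4. After y ≤ 19: [(16,11) (16,66/5) (13,69/5) (13,11)]
5. Canonical ring: [(13,11) (16,11) (16,66/5) (13,69/5)]

Clipped polygon: [(13,11) (16,11) (16,66/5) (13,69/5)]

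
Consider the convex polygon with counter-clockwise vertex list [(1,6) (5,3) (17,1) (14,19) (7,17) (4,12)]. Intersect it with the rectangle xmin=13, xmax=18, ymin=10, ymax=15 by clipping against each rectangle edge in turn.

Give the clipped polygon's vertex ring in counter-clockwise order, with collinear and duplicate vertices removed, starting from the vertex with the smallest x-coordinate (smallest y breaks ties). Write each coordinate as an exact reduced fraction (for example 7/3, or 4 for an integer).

1. After x ≥ 13: [(13,5/3) (17,1) (14,19) (13,131/7)]
2. After x ≤ 18: [(13,5/3) (17,1) (14,19) (13,131/7)]
3. After y ≥ 10: [(13,10) (31/2,10) (14,19) (13,131/7)]
4. After y ≤ 15: [(13,15) (13,10) (31/2,10) (44/3,15)]
5. Canonical ring: [(13,10) (31/2,10) (44/3,15) (13,15)]

Clipped polygon: [(13,10) (31/2,10) (44/3,15) (13,15)]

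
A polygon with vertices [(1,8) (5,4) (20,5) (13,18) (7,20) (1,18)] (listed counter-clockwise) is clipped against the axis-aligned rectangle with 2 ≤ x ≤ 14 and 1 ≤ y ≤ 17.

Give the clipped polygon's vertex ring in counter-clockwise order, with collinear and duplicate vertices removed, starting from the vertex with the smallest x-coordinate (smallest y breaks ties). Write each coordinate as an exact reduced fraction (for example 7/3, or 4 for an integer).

Clipped polygon: [(2,7) (5,4) (14,23/5) (14,113/7) (176/13,17) (2,17)]

1. After x ≥ 2: [(2,7) (5,4) (20,5) (13,18) (7,20) (2,55/3)]
2. After x ≤ 14: [(2,7) (5,4) (14,23/5) (14,113/7) (13,18) (7,20) (2,55/3)]
3. After y ≥ 1: [(2,7) (5,4) (14,23/5) (14,113/7) (13,18) (7,20) (2,55/3)]
4. After y ≤ 17: [(2,17) (2,7) (5,4) (14,23/5) (14,113/7) (176/13,17)]
5. Canonical ring: [(2,7) (5,4) (14,23/5) (14,113/7) (176/13,17) (2,17)]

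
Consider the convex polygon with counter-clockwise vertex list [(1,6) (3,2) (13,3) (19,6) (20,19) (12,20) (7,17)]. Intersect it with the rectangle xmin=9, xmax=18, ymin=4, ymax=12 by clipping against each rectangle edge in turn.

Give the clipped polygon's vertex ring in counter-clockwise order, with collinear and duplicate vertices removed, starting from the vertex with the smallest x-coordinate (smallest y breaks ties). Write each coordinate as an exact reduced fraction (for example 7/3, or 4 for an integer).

1. After x ≥ 9: [(9,13/5) (13,3) (19,6) (20,19) (12,20) (9,91/5)]
2. After x ≤ 18: [(9,13/5) (13,3) (18,11/2) (18,77/4) (12,20) (9,91/5)]
3. After y ≥ 4: [(9,4) (15,4) (18,11/2) (18,77/4) (12,20) (9,91/5)]
4. After y ≤ 12: [(9,12) (9,4) (15,4) (18,11/2) (18,12)]
5. Canonical ring: [(9,4) (15,4) (18,11/2) (18,12) (9,12)]

Clipped polygon: [(9,4) (15,4) (18,11/2) (18,12) (9,12)]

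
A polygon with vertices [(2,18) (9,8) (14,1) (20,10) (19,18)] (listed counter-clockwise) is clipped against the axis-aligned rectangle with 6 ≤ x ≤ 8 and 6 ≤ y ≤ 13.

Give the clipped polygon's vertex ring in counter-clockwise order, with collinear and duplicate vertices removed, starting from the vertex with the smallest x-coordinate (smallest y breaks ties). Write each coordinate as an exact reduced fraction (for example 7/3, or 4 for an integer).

1. After x ≥ 6: [(6,18) (6,86/7) (9,8) (14,1) (20,10) (19,18)]
2. After x ≤ 8: [(8,18) (6,18) (6,86/7) (8,66/7)]
3. After y ≥ 6: [(8,18) (6,18) (6,86/7) (8,66/7)]
4. After y ≤ 13: [(8,13) (6,13) (6,86/7) (8,66/7)]
5. Canonical ring: [(6,86/7) (8,66/7) (8,13) (6,13)]

Clipped polygon: [(6,86/7) (8,66/7) (8,13) (6,13)]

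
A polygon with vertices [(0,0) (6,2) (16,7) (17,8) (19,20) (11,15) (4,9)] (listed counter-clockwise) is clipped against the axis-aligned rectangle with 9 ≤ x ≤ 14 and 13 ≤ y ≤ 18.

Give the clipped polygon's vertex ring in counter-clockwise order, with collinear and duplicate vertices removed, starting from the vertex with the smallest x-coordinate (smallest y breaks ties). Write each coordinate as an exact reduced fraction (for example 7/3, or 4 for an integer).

Clipped polygon: [(9,13) (14,13) (14,135/8) (11,15) (9,93/7)]

1. After x ≥ 9: [(9,7/2) (16,7) (17,8) (19,20) (11,15) (9,93/7)]
2. After x ≤ 14: [(9,7/2) (14,6) (14,135/8) (11,15) (9,93/7)]
3. After y ≥ 13: [(9,13) (14,13) (14,135/8) (11,15) (9,93/7)]
4. After y ≤ 18: [(9,13) (14,13) (14,135/8) (11,15) (9,93/7)]
5. Canonical ring: [(9,13) (14,13) (14,135/8) (11,15) (9,93/7)]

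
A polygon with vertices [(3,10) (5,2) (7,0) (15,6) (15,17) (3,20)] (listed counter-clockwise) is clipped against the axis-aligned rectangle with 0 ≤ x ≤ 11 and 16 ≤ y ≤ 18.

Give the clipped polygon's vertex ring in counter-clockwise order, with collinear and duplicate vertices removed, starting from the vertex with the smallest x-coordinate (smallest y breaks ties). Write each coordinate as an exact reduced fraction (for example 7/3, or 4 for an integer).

Clipped polygon: [(3,16) (11,16) (11,18) (3,18)]

1. After x ≥ 0: [(3,10) (5,2) (7,0) (15,6) (15,17) (3,20)]
2. After x ≤ 11: [(3,10) (5,2) (7,0) (11,3) (11,18) (3,20)]
3. After y ≥ 16: [(3,16) (11,16) (11,18) (3,20)]
4. After y ≤ 18: [(3,18) (3,16) (11,16) (11,18) (11,18)]
5. Canonical ring: [(3,16) (11,16) (11,18) (3,18)]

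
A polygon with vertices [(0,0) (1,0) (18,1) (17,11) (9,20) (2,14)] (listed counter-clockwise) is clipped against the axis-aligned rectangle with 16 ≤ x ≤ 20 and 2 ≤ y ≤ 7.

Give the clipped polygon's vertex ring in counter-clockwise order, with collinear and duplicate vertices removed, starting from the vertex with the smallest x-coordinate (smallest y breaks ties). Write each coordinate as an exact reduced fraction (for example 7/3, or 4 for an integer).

Clipped polygon: [(16,2) (179/10,2) (87/5,7) (16,7)]

1. After x ≥ 16: [(16,15/17) (18,1) (17,11) (16,97/8)]
2. After x ≤ 20: [(16,15/17) (18,1) (17,11) (16,97/8)]
3. After y ≥ 2: [(16,2) (179/10,2) (17,11) (16,97/8)]
4. After y ≤ 7: [(16,7) (16,2) (179/10,2) (87/5,7)]
5. Canonical ring: [(16,2) (179/10,2) (87/5,7) (16,7)]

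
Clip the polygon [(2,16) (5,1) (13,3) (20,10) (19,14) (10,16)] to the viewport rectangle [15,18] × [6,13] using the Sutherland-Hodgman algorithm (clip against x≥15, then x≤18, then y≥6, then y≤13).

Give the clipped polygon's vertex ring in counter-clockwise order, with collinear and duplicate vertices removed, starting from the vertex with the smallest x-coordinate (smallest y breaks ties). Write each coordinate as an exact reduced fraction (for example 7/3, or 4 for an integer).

1. After x ≥ 15: [(15,5) (20,10) (19,14) (15,134/9)]
2. After x ≤ 18: [(15,5) (18,8) (18,128/9) (15,134/9)]
3. After y ≥ 6: [(15,6) (16,6) (18,8) (18,128/9) (15,134/9)]
4. After y ≤ 13: [(15,13) (15,6) (16,6) (18,8) (18,13)]
5. Canonical ring: [(15,6) (16,6) (18,8) (18,13) (15,13)]

Clipped polygon: [(15,6) (16,6) (18,8) (18,13) (15,13)]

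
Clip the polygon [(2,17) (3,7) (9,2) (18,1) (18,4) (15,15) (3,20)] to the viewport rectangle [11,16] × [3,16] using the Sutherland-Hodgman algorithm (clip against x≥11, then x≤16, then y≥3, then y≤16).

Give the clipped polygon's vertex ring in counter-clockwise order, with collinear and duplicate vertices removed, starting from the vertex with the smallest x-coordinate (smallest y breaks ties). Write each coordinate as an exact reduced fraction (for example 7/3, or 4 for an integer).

1. After x ≥ 11: [(11,16/9) (18,1) (18,4) (15,15) (11,50/3)]
2. After x ≤ 16: [(11,16/9) (16,11/9) (16,34/3) (15,15) (11,50/3)]
3. After y ≥ 3: [(11,3) (16,3) (16,34/3) (15,15) (11,50/3)]
4. After y ≤ 16: [(11,16) (11,3) (16,3) (16,34/3) (15,15) (63/5,16)]
5. Canonical ring: [(11,3) (16,3) (16,34/3) (15,15) (63/5,16) (11,16)]

Clipped polygon: [(11,3) (16,3) (16,34/3) (15,15) (63/5,16) (11,16)]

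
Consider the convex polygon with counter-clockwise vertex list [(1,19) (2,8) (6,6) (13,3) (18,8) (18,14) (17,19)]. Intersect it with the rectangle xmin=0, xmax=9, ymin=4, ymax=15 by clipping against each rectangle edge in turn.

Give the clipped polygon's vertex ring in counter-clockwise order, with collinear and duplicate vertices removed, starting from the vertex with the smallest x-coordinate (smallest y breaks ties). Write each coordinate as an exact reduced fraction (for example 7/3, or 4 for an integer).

Clipped polygon: [(15/11,15) (2,8) (6,6) (9,33/7) (9,15)]

1. After x ≥ 0: [(1,19) (2,8) (6,6) (13,3) (18,8) (18,14) (17,19)]
2. After x ≤ 9: [(9,19) (1,19) (2,8) (6,6) (9,33/7)]
3. After y ≥ 4: [(9,19) (1,19) (2,8) (6,6) (9,33/7)]
4. After y ≤ 15: [(9,15) (15/11,15) (2,8) (6,6) (9,33/7)]
5. Canonical ring: [(15/11,15) (2,8) (6,6) (9,33/7) (9,15)]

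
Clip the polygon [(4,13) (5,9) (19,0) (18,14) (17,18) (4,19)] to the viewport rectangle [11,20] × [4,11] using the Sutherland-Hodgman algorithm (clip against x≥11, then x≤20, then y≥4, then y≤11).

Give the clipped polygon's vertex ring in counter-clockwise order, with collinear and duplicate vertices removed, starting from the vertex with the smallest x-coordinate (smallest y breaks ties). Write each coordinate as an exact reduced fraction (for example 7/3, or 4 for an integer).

Clipped polygon: [(11,36/7) (115/9,4) (131/7,4) (255/14,11) (11,11)]

1. After x ≥ 11: [(11,36/7) (19,0) (18,14) (17,18) (11,240/13)]
2. After x ≤ 20: [(11,36/7) (19,0) (18,14) (17,18) (11,240/13)]
3. After y ≥ 4: [(11,36/7) (115/9,4) (131/7,4) (18,14) (17,18) (11,240/13)]
4. After y ≤ 11: [(11,11) (11,36/7) (115/9,4) (131/7,4) (255/14,11)]
5. Canonical ring: [(11,36/7) (115/9,4) (131/7,4) (255/14,11) (11,11)]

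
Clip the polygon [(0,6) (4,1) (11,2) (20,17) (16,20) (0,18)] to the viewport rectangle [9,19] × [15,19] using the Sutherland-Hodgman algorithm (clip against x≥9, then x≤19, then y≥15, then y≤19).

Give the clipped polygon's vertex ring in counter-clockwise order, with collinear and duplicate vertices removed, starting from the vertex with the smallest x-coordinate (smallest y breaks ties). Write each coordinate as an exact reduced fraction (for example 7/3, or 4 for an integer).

1. After x ≥ 9: [(9,12/7) (11,2) (20,17) (16,20) (9,153/8)]
2. After x ≤ 19: [(9,12/7) (11,2) (19,46/3) (19,71/4) (16,20) (9,153/8)]
3. After y ≥ 15: [(9,15) (94/5,15) (19,46/3) (19,71/4) (16,20) (9,153/8)]
4. After y ≤ 19: [(9,19) (9,15) (94/5,15) (19,46/3) (19,71/4) (52/3,19)]
5. Canonical ring: [(9,15) (94/5,15) (19,46/3) (19,71/4) (52/3,19) (9,19)]

Clipped polygon: [(9,15) (94/5,15) (19,46/3) (19,71/4) (52/3,19) (9,19)]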